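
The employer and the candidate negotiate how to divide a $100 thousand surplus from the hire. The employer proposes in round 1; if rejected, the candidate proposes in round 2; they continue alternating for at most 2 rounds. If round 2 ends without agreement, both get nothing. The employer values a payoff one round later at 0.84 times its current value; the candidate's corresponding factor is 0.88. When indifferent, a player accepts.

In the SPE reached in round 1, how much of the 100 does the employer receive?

12

Round 2 (the candidate proposes): the employer will accept anything ≥ 0, so the candidate offers 0 and keeps 100.
Round 1 (the employer proposes): the candidate can get 100 next round, worth 0.88 × 100 = 88 now. The employer offers 88 and keeps 100 − 88 = 12.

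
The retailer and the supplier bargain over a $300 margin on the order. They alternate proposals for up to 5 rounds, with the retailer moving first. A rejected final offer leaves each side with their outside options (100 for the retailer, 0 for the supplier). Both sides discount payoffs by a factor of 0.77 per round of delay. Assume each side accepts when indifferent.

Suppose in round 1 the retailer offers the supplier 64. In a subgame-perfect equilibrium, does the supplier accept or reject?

Work out the supplier's continuation value if the offer is rejected.
Round 5 (the retailer proposes): the supplier will accept anything ≥ 0, so the retailer offers 0 and keeps 300.
Round 4 (the supplier proposes): the retailer can get 300 next round, worth 0.77 × 300 = 231 now. The supplier offers 231 and keeps 300 − 231 = 69.
Round 3 (the retailer proposes): the supplier can get 69 next round, worth 0.77 × 69 = 53.13 now; the retailer offers that and keeps 246.87.
Round 2 (the supplier proposes): the retailer can get 246.87 next round, worth 0.77 × 246.87 = 190.0899 now; the supplier offers that and keeps 109.9101.
So by rejecting in round 1, the supplier gets 109.9101 next round, worth 0.77 × 109.9101 = 84.630777 now.
Offer 64 < 84.630777, so the supplier rejects.

Reject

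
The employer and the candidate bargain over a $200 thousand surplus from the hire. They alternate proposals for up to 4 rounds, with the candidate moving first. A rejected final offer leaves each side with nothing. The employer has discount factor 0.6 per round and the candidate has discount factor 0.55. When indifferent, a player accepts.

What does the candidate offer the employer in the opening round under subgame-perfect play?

93.6

Work backward from the last round.
Round 4 (the employer proposes): the candidate will accept anything ≥ 0, so the employer offers 0 and keeps 200.
Round 3 (the candidate proposes): the employer can get 200 next round, worth 0.6 × 200 = 120 now; the candidate offers that and keeps 80.
Round 2 (the employer proposes): the candidate can get 80 next round, worth 0.55 × 80 = 44 now; the employer offers that and keeps 156.
Round 1 (the candidate proposes): the employer can get 156 next round, worth 0.6 × 156 = 93.6 now, so the candidate offers 93.6, keeping 106.4.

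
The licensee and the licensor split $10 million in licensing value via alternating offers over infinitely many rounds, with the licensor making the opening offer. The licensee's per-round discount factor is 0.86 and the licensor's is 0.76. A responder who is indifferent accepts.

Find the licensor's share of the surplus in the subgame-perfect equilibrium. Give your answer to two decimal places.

4.04

Let x be the licensor's share when the licensor proposes and y be the licensee's share when the licensee proposes.
The licensee accepts iff offered ≥ 0.86·y, so x = 10 − 0.86y. Symmetrically y = 10 − 0.76x.
Substituting: x = 10 − 0.86(10 − 0.76x), giving x(1 − 0.76·0.86) = 10(1 − 0.86).
So x = 10 × 0.14 / 0.3464 ≈ 4.0416, and the licensee receives 10 − x ≈ 5.9584.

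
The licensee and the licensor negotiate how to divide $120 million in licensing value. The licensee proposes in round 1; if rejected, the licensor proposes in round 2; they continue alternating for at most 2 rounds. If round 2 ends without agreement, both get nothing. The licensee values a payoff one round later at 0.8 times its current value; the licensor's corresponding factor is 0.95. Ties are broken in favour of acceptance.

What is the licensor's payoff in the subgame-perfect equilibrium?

114

Round 2 (the licensor proposes): rejection yields 0 for the licensee; the licensor offers 0 and keeps 120.
Round 1 (the licensee proposes): the licensor can get 120 next round, worth 0.95 × 120 = 114 now, so the licensee offers 114, keeping 6.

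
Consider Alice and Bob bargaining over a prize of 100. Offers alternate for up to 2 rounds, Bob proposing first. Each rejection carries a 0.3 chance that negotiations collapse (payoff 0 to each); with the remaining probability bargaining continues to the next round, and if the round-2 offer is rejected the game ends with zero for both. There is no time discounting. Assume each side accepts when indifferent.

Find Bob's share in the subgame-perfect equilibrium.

By backward induction:
Round 2 (Alice proposes): rejection yields 0 for Bob; Alice offers 0 and keeps 100.
Round 1 (Bob proposes): rejecting gives Alice an expected 0.7 × 100 = 70; Bob offers that and keeps 30.

30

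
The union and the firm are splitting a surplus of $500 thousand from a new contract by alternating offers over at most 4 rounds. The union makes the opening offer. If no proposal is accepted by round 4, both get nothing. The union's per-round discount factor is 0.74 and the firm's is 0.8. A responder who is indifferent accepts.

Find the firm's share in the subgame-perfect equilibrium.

340.8

Round 4 (the firm proposes): rejection yields 0 for the union; the firm offers 0 and keeps 500.
Round 3 (the union proposes): the firm can get 500 next round, worth 0.8 × 500 = 400 now. The union offers 400 and keeps 500 − 400 = 100.
Round 2 (the firm proposes): the union can get 100 next round, worth 0.74 × 100 = 74 now. The firm offers 74 and keeps 500 − 74 = 426.
Round 1 (the union proposes): the firm can get 426 next round, worth 0.8 × 426 = 340.8 now, so the union offers 340.8, keeping 159.2.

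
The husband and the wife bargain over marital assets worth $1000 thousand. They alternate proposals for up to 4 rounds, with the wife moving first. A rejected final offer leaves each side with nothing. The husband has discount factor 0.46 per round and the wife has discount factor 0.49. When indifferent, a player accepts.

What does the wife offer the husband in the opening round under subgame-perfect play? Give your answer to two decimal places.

338.28

Round 4 (the husband proposes): rejection yields 0 for the wife; the husband offers 0 and keeps 1000.
Round 3 (the wife proposes): the husband can get 1000 next round, worth 0.46 × 1000 = 460 now; the wife offers that and keeps 540.
Round 2 (the husband proposes): the wife can get 540 next round, worth 0.49 × 540 = 264.6 now, so the husband offers 264.6, keeping 735.4.
Round 1 (the wife proposes): the husband can get 735.4 next round, worth 0.46 × 735.4 = 338.284 now, so the wife offers 338.284, keeping 661.716.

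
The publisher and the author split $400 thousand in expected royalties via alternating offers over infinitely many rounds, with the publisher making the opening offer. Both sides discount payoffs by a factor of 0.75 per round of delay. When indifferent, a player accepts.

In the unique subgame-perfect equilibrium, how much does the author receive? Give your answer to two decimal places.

When the publisher proposes, the author accepts any offer worth at least 0.75 times what the author would get by proposing next round; and vice versa.
This gives x = 400 − 0.75y and y = 400 − 0.75x, where x and y are each side's share when it proposes.
Hence (1 − 0.75·0.75)x = 400(1 − 0.75), i.e. 0.4375·x = 100.
x ≈ 228.5714; the author's share is 400 − x ≈ 171.4286.

171.43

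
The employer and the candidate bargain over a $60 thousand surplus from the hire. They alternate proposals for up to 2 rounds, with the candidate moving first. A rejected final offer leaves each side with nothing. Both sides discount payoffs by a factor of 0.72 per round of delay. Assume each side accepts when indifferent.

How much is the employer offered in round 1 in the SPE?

By backward induction:
Round 2 (the employer proposes): the candidate will accept anything ≥ 0, so the employer offers 0 and keeps 60.
Round 1 (the candidate proposes): the employer can get 60 next round, worth 0.72 × 60 = 43.2 now; the candidate offers that and keeps 16.8.

43.2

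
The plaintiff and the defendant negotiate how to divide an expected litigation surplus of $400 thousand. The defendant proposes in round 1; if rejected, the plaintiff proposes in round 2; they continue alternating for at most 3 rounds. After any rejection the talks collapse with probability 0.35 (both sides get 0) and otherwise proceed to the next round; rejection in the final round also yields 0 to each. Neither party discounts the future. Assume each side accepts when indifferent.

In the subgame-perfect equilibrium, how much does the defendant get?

309

Round 3 (the defendant proposes): rejection yields 0 for the plaintiff; the defendant offers 0 and keeps 400.
Round 2 (the plaintiff proposes): rejecting gives the defendant an expected 0.65 × 400 = 260, so the plaintiff offers 260, keeping 140.
Round 1 (the defendant proposes): rejecting gives the plaintiff an expected 0.65 × 140 = 91; the defendant offers that and keeps 309.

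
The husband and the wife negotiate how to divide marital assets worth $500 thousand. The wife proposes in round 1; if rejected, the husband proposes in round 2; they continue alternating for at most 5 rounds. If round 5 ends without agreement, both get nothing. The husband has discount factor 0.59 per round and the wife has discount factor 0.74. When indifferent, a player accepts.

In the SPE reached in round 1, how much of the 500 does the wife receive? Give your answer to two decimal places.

389.81

Round 5 (the wife proposes): the husband will accept anything ≥ 0, so the wife offers 0 and keeps 500.
Round 4 (the husband proposes): the wife can get 500 next round, worth 0.74 × 500 = 370 now; the husband offers that and keeps 130.
Round 3 (the wife proposes): the husband can get 130 next round, worth 0.59 × 130 = 76.7 now, so the wife offers 76.7, keeping 423.3.
Round 2 (the husband proposes): the wife can get 423.3 next round, worth 0.74 × 423.3 = 313.242 now, so the husband offers 313.242, keeping 186.758.
Round 1 (the wife proposes): the husband can get 186.758 next round, worth 0.59 × 186.758 = 110.18722 now; the wife offers that and keeps 389.81278.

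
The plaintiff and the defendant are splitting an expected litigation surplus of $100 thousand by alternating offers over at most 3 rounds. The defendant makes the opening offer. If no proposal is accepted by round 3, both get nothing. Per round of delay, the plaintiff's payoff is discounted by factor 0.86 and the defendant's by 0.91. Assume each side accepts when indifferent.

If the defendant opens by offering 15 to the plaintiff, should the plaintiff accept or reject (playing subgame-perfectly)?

Work out the plaintiff's continuation value if the offer is rejected.
Round 3 (the defendant proposes): the plaintiff will accept anything ≥ 0, so the defendant offers 0 and keeps 100.
Round 2 (the plaintiff proposes): the defendant can get 100 next round, worth 0.91 × 100 = 91 now; the plaintiff offers that and keeps 9.
So by rejecting in round 1, the plaintiff gets 9 next round, worth 0.86 × 9 = 7.74 now.
Offer 15 ≥ 7.74, so the plaintiff accepts.

Accept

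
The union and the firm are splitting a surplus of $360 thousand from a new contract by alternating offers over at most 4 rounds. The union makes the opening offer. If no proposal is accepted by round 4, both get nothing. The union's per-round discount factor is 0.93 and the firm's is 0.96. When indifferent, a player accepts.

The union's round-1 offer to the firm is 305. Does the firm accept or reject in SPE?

Reject

Round 4 (the firm proposes): rejection yields 0 for the union; the firm offers 0 and keeps 360.
Round 3 (the union proposes): the firm can get 360 next round, worth 0.96 × 360 = 345.6 now, so the union offers 345.6, keeping 14.4.
Round 2 (the firm proposes): the union can get 14.4 next round, worth 0.93 × 14.4 = 13.392 now, so the firm offers 13.392, keeping 346.608.
So by rejecting in round 1, the firm gets 346.608 next round, worth 0.96 × 346.608 = 332.74368 now.
Offer 305 < 332.74368, so the firm rejects.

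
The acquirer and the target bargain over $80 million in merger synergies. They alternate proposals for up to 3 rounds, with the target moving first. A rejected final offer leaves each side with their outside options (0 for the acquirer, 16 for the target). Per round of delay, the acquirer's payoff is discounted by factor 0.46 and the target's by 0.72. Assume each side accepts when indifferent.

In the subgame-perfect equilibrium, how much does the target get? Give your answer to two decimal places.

69.70

Round 3 (the target proposes): the acquirer will accept anything ≥ 0, so the target offers 0 and keeps 80.
Round 2 (the acquirer proposes): the target can get 80 next round, worth 0.72 × 80 = 57.6 now, so the acquirer offers 57.6, keeping 22.4.
Round 1 (the target proposes): the acquirer can get 22.4 next round, worth 0.46 × 22.4 = 10.304 now; the target offers that and keeps 69.696.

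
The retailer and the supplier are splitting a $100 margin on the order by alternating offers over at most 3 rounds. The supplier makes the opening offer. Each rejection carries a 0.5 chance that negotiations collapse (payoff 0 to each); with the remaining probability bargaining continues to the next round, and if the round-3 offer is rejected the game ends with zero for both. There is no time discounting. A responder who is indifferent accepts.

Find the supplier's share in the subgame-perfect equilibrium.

Round 3 (the supplier proposes): the retailer will accept anything ≥ 0, so the supplier offers 0 and keeps 100.
Round 2 (the retailer proposes): rejecting gives the supplier an expected 0.5 × 100 = 50; the retailer offers that and keeps 50.
Round 1 (the supplier proposes): rejecting gives the retailer an expected 0.5 × 50 = 25. The supplier offers 25 and keeps 100 − 25 = 75.

75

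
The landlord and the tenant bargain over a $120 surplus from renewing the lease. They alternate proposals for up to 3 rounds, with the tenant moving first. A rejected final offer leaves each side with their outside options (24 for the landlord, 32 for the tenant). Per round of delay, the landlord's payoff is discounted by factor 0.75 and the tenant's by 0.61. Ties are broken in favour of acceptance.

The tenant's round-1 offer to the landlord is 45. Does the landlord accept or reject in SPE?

Round 3 (the tenant proposes): the landlord gets 24 if talks fail, so the tenant offers 24 and keeps 96.
Round 2 (the landlord proposes): the tenant can get 96 next round, worth 0.61 × 96 = 58.56 now, so the landlord offers 58.56, keeping 61.44.
So by rejecting in round 1, the landlord gets 61.44 next round, worth 0.75 × 61.44 = 46.08 now.
Offer 45 < 46.08, so the landlord rejects.

Reject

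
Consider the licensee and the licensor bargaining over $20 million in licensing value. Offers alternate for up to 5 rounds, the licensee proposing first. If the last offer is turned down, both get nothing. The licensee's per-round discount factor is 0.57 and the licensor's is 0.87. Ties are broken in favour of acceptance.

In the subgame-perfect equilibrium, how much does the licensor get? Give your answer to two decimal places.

11.19

Round 5 (the licensee proposes): rejection yields 0 for the licensor; the licensee offers 0 and keeps 20.
Round 4 (the licensor proposes): the licensee can get 20 next round, worth 0.57 × 20 = 11.4 now. The licensor offers 11.4 and keeps 20 − 11.4 = 8.6.
Round 3 (the licensee proposes): the licensor can get 8.6 next round, worth 0.87 × 8.6 = 7.482 now. The licensee offers 7.482 and keeps 20 − 7.482 = 12.518.
Round 2 (the licensor proposes): the licensee can get 12.518 next round, worth 0.57 × 12.518 = 7.13526 now. The licensor offers 7.13526 and keeps 20 − 7.13526 = 12.86474.
Round 1 (the licensee proposes): the licensor can get 12.86474 next round, worth 0.87 × 12.86474 = 11.1923238 now, so the licensee offers 11.1923238, keeping 8.8076762.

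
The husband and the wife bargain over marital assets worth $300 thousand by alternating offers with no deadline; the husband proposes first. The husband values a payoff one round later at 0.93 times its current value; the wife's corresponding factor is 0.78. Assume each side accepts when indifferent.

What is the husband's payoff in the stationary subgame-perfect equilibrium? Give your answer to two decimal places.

When the husband proposes, the wife accepts any offer worth at least 0.78 times what the wife would get by proposing next round; and vice versa.
This gives x = 300 − 0.78y and y = 300 − 0.93x, where x and y are each side's share when it proposes.
Hence (1 − 0.78·0.93)x = 300(1 − 0.78), i.e. 0.2746·x = 66.
x ≈ 240.3496; the wife's share is 300 − x ≈ 59.6504.

240.35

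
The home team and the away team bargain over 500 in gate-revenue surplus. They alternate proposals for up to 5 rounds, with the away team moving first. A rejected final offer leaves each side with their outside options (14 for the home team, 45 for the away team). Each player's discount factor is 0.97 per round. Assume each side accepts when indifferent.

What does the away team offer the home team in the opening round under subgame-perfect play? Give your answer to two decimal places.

Round 5 (the away team proposes): the home team gets 14 if talks fail, so the away team offers 14 and keeps 486.
Round 4 (the home team proposes): the away team can get 486 next round, worth 0.97 × 486 = 471.42 now; the home team offers that and keeps 28.58.
Round 3 (the away team proposes): the home team can get 28.58 next round, worth 0.97 × 28.58 = 27.7226 now, so the away team offers 27.7226, keeping 472.2774.
Round 2 (the home team proposes): the away team can get 472.2774 next round, worth 0.97 × 472.2774 = 458.109078 now. The home team offers 458.109078 and keeps 500 − 458.109078 = 41.890922.
Round 1 (the away team proposes): the home team can get 41.890922 next round, worth 0.97 × 41.890922 = 40.63419434 now; the away team offers that and keeps 459.36580566.

40.63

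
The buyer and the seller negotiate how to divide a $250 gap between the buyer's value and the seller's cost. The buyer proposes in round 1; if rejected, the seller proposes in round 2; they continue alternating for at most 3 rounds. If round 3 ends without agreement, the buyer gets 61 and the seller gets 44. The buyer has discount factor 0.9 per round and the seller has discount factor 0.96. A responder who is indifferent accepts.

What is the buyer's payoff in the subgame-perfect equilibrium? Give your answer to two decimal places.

Round 3 (the buyer proposes): the seller gets 44 if talks fail, so the buyer offers 44 and keeps 206.
Round 2 (the seller proposes): the buyer can get 206 next round, worth 0.9 × 206 = 185.4 now. The seller offers 185.4 and keeps 250 − 185.4 = 64.6.
Round 1 (the buyer proposes): the seller can get 64.6 next round, worth 0.96 × 64.6 = 62.016 now. The buyer offers 62.016 and keeps 250 − 62.016 = 187.984.

187.98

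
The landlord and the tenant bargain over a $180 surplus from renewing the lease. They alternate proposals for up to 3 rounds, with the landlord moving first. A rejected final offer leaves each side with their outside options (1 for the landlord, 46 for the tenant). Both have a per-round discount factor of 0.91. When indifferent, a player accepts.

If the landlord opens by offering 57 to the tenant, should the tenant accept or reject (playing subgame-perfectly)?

Accept

Round 3 (the landlord proposes): the tenant gets 46 if talks fail, so the landlord offers 46 and keeps 134.
Round 2 (the tenant proposes): the landlord can get 134 next round, worth 0.91 × 134 = 121.94 now, so the tenant offers 121.94, keeping 58.06.
So by rejecting in round 1, the tenant gets 58.06 next round, worth 0.91 × 58.06 = 52.8346 now.
Offer 57 ≥ 52.8346, so the tenant accepts.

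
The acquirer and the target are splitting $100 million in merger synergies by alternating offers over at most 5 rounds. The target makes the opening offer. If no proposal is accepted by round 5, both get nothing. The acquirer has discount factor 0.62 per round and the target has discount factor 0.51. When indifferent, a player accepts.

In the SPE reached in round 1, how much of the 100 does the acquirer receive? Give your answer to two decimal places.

39.99

Work backward from the last round.
Round 5 (the target proposes): rejection yields 0 for the acquirer; the target offers 0 and keeps 100.
Round 4 (the acquirer proposes): the target can get 100 next round, worth 0.51 × 100 = 51 now. The acquirer offers 51 and keeps 100 − 51 = 49.
Round 3 (the target proposes): the acquirer can get 49 next round, worth 0.62 × 49 = 30.38 now, so the target offers 30.38, keeping 69.62.
Round 2 (the acquirer proposes): the target can get 69.62 next round, worth 0.51 × 69.62 = 35.5062 now. The acquirer offers 35.5062 and keeps 100 − 35.5062 = 64.4938.
Round 1 (the target proposes): the acquirer can get 64.4938 next round, worth 0.62 × 64.4938 = 39.986156 now, so the target offers 39.986156, keeping 60.013844.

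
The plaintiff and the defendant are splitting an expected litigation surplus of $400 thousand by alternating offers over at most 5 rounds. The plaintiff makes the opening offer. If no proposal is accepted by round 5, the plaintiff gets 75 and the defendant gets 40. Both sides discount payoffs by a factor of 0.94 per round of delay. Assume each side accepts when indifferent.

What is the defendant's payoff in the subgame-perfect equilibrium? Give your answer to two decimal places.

Round 5 (the plaintiff proposes): the defendant gets 40 if talks fail, so the plaintiff offers 40 and keeps 360.
Round 4 (the defendant proposes): the plaintiff can get 360 next round, worth 0.94 × 360 = 338.4 now. The defendant offers 338.4 and keeps 400 − 338.4 = 61.6.
Round 3 (the plaintiff proposes): the defendant can get 61.6 next round, worth 0.94 × 61.6 = 57.904 now, so the plaintiff offers 57.904, keeping 342.096.
Round 2 (the defendant proposes): the plaintiff can get 342.096 next round, worth 0.94 × 342.096 = 321.57024 now, so the defendant offers 321.57024, keeping 78.42976.
Round 1 (the plaintiff proposes): the defendant can get 78.42976 next round, worth 0.94 × 78.42976 = 73.7239744 now. The plaintiff offers 73.7239744 and keeps 400 − 73.7239744 = 326.2760256.

73.72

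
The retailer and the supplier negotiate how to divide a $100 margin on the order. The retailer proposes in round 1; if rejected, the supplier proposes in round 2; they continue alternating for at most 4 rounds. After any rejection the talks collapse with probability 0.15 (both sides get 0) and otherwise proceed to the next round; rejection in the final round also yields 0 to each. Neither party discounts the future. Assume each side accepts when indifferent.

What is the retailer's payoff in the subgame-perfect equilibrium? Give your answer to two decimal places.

By backward induction:
Round 4 (the supplier proposes): the retailer will accept anything ≥ 0, so the supplier offers 0 and keeps 100.
Round 3 (the retailer proposes): rejecting gives the supplier an expected 0.85 × 100 = 85; the retailer offers that and keeps 15.
Round 2 (the supplier proposes): rejecting gives the retailer an expected 0.85 × 15 = 12.75. The supplier offers 12.75 and keeps 100 − 12.75 = 87.25.
Round 1 (the retailer proposes): rejecting gives the supplier an expected 0.85 × 87.25 = 74.1625, so the retailer offers 74.1625, keeping 25.8375.

25.84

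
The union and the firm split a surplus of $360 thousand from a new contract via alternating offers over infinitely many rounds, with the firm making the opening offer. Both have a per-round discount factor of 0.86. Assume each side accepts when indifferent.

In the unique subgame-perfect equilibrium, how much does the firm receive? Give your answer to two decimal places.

Let x be the firm's share when the firm proposes and y be the union's share when the union proposes.
The union accepts iff offered ≥ 0.86·y, so x = 360 − 0.86y. Symmetrically y = 360 − 0.86x.
Substituting: x = 360 − 0.86(360 − 0.86x), giving x(1 − 0.86·0.86) = 360(1 − 0.86).
So x = 360 × 0.14 / 0.2604 ≈ 193.5484, and the union receives 360 − x ≈ 166.4516.

193.55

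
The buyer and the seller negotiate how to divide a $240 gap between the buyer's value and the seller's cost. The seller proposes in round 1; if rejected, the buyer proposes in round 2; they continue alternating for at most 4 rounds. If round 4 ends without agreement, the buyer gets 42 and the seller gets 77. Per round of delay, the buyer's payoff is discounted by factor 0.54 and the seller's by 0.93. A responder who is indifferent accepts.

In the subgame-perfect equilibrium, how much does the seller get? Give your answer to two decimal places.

186.72

Round 4 (the buyer proposes): the seller gets 77 if talks fail, so the buyer offers 77 and keeps 163.
Round 3 (the seller proposes): the buyer can get 163 next round, worth 0.54 × 163 = 88.02 now, so the seller offers 88.02, keeping 151.98.
Round 2 (the buyer proposes): the seller can get 151.98 next round, worth 0.93 × 151.98 = 141.3414 now. The buyer offers 141.3414 and keeps 240 − 141.3414 = 98.6586.
Round 1 (the seller proposes): the buyer can get 98.6586 next round, worth 0.54 × 98.6586 = 53.275644 now, so the seller offers 53.275644, keeping 186.724356.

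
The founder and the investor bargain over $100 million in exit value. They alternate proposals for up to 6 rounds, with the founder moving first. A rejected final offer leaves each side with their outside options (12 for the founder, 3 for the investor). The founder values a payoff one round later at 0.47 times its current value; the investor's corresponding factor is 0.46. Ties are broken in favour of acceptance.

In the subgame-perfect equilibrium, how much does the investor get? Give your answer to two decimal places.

31.54

By backward induction:
Round 6 (the investor proposes): the founder gets 12 if talks fail, so the investor offers 12 and keeps 88.
Round 5 (the founder proposes): the investor can get 88 next round, worth 0.46 × 88 = 40.48 now; the founder offers that and keeps 59.52.
Round 4 (the investor proposes): the founder can get 59.52 next round, worth 0.47 × 59.52 = 27.9744 now, so the investor offers 27.9744, keeping 72.0256.
Round 3 (the founder proposes): the investor can get 72.0256 next round, worth 0.46 × 72.0256 = 33.131776 now; the founder offers that and keeps 66.868224.
Round 2 (the investor proposes): the founder can get 66.868224 next round, worth 0.47 × 66.868224 = 31.42806528 now; the investor offers that and keeps 68.57193472.
Round 1 (the founder proposes): the investor can get 68.57193472 next round, worth 0.46 × 68.57193472 = 31.5430899712 now. The founder offers 31.5430899712 and keeps 100 − 31.5430899712 = 68.4569100288.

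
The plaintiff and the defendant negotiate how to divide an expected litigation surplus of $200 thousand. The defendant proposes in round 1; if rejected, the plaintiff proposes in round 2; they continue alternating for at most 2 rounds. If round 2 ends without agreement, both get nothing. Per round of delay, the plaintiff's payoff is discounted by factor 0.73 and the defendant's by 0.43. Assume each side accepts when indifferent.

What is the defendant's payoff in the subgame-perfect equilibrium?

Round 2 (the plaintiff proposes): the defendant will accept anything ≥ 0, so the plaintiff offers 0 and keeps 200.
Round 1 (the defendant proposes): the plaintiff can get 200 next round, worth 0.73 × 200 = 146 now. The defendant offers 146 and keeps 200 − 146 = 54.

54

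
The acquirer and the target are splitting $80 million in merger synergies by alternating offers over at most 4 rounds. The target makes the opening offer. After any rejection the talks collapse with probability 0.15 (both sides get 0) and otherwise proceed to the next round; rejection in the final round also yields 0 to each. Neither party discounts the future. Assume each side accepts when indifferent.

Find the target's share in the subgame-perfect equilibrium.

20.67

Round 4 (the acquirer proposes): rejection yields 0 for the target; the acquirer offers 0 and keeps 80.
Round 3 (the target proposes): rejecting gives the acquirer an expected 0.85 × 80 = 68; the target offers that and keeps 12.
Round 2 (the acquirer proposes): rejecting gives the target an expected 0.85 × 12 = 10.2. The acquirer offers 10.2 and keeps 80 − 10.2 = 69.8.
Round 1 (the target proposes): rejecting gives the acquirer an expected 0.85 × 69.8 = 59.33, so the target offers 59.33, keeping 20.67.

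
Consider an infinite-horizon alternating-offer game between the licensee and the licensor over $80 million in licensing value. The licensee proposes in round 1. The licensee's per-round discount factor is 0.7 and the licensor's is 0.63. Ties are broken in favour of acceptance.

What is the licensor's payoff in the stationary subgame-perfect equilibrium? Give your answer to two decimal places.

27.05

In a stationary SPE each proposer offers the other exactly their discounted continuation value.
If the licensee keeps x when proposing and the licensor keeps y when proposing, then x = 80 − 0.63y and y = 80 − 0.7x.
Solving: x = 80(1 − 0.63) / (1 − 0.7·0.63) = 29.6 / 0.559 ≈ 52.9517.
The licensor gets 80 − 52.9517 ≈ 27.0483.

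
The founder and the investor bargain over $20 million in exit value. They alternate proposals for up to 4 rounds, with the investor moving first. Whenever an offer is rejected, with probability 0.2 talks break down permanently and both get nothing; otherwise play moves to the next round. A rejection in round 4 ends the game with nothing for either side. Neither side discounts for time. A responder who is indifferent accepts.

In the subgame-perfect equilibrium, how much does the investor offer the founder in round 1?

By backward induction:
Round 4 (the founder proposes): the investor will accept anything ≥ 0, so the founder offers 0 and keeps 20.
Round 3 (the investor proposes): rejecting gives the founder an expected 0.8 × 20 = 16; the investor offers that and keeps 4.
Round 2 (the founder proposes): rejecting gives the investor an expected 0.8 × 4 = 3.2, so the founder offers 3.2, keeping 16.8.
Round 1 (the investor proposes): rejecting gives the founder an expected 0.8 × 16.8 = 13.44. The investor offers 13.44 and keeps 20 − 13.44 = 6.56.

13.44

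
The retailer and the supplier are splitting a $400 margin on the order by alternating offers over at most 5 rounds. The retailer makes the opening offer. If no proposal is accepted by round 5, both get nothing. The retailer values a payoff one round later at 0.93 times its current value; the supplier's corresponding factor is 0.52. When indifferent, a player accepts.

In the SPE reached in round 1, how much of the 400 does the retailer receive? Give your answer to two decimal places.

Round 5 (the retailer proposes): the supplier will accept anything ≥ 0, so the retailer offers 0 and keeps 400.
Round 4 (the supplier proposes): the retailer can get 400 next round, worth 0.93 × 400 = 372 now; the supplier offers that and keeps 28.
Round 3 (the retailer proposes): the supplier can get 28 next round, worth 0.52 × 28 = 14.56 now; the retailer offers that and keeps 385.44.
Round 2 (the supplier proposes): the retailer can get 385.44 next round, worth 0.93 × 385.44 = 358.4592 now, so the supplier offers 358.4592, keeping 41.5408.
Round 1 (the retailer proposes): the supplier can get 41.5408 next round, worth 0.52 × 41.5408 = 21.601216 now; the retailer offers that and keeps 378.398784.

378.40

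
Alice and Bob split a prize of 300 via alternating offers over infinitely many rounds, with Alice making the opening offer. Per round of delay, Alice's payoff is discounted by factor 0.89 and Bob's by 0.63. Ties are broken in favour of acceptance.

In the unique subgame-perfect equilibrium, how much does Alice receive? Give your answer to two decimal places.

252.67

When Alice proposes, Bob accepts any offer worth at least 0.63 times what Bob would get by proposing next round; and vice versa.
This gives x = 300 − 0.63y and y = 300 − 0.89x, where x and y are each side's share when it proposes.
Hence (1 − 0.63·0.89)x = 300(1 − 0.63), i.e. 0.4393·x = 111.
x ≈ 252.6747; Bob's share is 300 − x ≈ 47.3253.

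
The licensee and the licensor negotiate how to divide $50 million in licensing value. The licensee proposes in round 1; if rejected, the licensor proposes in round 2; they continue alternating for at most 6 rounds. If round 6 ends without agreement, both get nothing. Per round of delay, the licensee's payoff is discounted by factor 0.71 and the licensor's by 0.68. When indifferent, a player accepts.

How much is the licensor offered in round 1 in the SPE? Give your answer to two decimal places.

22.55

Round 6 (the licensor proposes): the licensee will accept anything ≥ 0, so the licensor offers 0 and keeps 50.
Round 5 (the licensee proposes): the licensor can get 50 next round, worth 0.68 × 50 = 34 now. The licensee offers 34 and keeps 50 − 34 = 16.
Round 4 (the licensor proposes): the licensee can get 16 next round, worth 0.71 × 16 = 11.36 now. The licensor offers 11.36 and keeps 50 − 11.36 = 38.64.
Round 3 (the licensee proposes): the licensor can get 38.64 next round, worth 0.68 × 38.64 = 26.2752 now. The licensee offers 26.2752 and keeps 50 − 26.2752 = 23.7248.
Round 2 (the licensor proposes): the licensee can get 23.7248 next round, worth 0.71 × 23.7248 = 16.844608 now, so the licensor offers 16.844608, keeping 33.155392.
Round 1 (the licensee proposes): the licensor can get 33.155392 next round, worth 0.68 × 33.155392 = 22.54566656 now, so the licensee offers 22.54566656, keeping 27.45433344.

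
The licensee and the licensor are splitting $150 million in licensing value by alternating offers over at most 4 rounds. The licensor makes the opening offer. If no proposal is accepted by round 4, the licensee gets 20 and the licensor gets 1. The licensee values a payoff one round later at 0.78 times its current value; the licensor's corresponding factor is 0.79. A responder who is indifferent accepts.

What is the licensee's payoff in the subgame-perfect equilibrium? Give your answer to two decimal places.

96.18

By backward induction:
Round 4 (the licensee proposes): the licensor gets 1 if talks fail, so the licensee offers 1 and keeps 149.
Round 3 (the licensor proposes): the licensee can get 149 next round, worth 0.78 × 149 = 116.22 now, so the licensor offers 116.22, keeping 33.78.
Round 2 (the licensee proposes): the licensor can get 33.78 next round, worth 0.79 × 33.78 = 26.6862 now; the licensee offers that and keeps 123.3138.
Round 1 (the licensor proposes): the licensee can get 123.3138 next round, worth 0.78 × 123.3138 = 96.184764 now; the licensor offers that and keeps 53.815236.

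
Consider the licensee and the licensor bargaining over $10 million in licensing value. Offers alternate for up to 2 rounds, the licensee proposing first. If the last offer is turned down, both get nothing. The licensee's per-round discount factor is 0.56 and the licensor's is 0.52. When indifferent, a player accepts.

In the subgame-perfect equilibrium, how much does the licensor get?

Round 2 (the licensor proposes): the licensee will accept anything ≥ 0, so the licensor offers 0 and keeps 10.
Round 1 (the licensee proposes): the licensor can get 10 next round, worth 0.52 × 10 = 5.2 now, so the licensee offers 5.2, keeping 4.8.

5.2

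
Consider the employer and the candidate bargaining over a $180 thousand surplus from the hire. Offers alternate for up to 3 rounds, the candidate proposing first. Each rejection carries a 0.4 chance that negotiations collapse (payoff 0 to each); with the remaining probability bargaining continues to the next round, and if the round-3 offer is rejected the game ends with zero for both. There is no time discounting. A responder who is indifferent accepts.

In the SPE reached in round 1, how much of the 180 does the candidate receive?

Round 3 (the candidate proposes): rejection yields 0 for the employer; the candidate offers 0 and keeps 180.
Round 2 (the employer proposes): rejecting gives the candidate an expected 0.6 × 180 = 108, so the employer offers 108, keeping 72.
Round 1 (the candidate proposes): rejecting gives the employer an expected 0.6 × 72 = 43.2. The candidate offers 43.2 and keeps 180 − 43.2 = 136.8.

136.8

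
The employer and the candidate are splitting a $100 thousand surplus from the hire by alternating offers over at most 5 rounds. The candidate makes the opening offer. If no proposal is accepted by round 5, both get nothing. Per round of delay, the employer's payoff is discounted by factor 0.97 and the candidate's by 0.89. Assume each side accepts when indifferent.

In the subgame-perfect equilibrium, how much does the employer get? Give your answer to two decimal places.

Round 5 (the candidate proposes): the employer will accept anything ≥ 0, so the candidate offers 0 and keeps 100.
Round 4 (the employer proposes): the candidate can get 100 next round, worth 0.89 × 100 = 89 now, so the employer offers 89, keeping 11.
Round 3 (the candidate proposes): the employer can get 11 next round, worth 0.97 × 11 = 10.67 now. The candidate offers 10.67 and keeps 100 − 10.67 = 89.33.
Round 2 (the employer proposes): the candidate can get 89.33 next round, worth 0.89 × 89.33 = 79.5037 now. The employer offers 79.5037 and keeps 100 − 79.5037 = 20.4963.
Round 1 (the candidate proposes): the employer can get 20.4963 next round, worth 0.97 × 20.4963 = 19.881411 now. The candidate offers 19.881411 and keeps 100 − 19.881411 = 80.118589.

19.88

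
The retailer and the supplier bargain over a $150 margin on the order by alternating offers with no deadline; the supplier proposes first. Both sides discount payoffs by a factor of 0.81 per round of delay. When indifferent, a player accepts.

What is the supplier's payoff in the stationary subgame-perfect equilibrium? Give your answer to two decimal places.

In a stationary SPE each proposer offers the other exactly their discounted continuation value.
If the supplier keeps x when proposing and the retailer keeps y when proposing, then x = 150 − 0.81y and y = 150 − 0.81x.
Solving: x = 150(1 − 0.81) / (1 − 0.81·0.81) = 28.5 / 0.3439 ≈ 82.8729.
The retailer gets 150 − 82.8729 ≈ 67.1271.

82.87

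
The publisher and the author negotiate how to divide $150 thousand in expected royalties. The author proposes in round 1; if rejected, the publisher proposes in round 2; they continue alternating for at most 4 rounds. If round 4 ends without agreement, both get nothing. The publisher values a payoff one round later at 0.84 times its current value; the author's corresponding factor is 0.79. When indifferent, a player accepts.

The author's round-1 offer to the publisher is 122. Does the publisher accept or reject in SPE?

Round 4 (the publisher proposes): rejection yields 0 for the author; the publisher offers 0 and keeps 150.
Round 3 (the author proposes): the publisher can get 150 next round, worth 0.84 × 150 = 126 now. The author offers 126 and keeps 150 − 126 = 24.
Round 2 (the publisher proposes): the author can get 24 next round, worth 0.79 × 24 = 18.96 now; the publisher offers that and keeps 131.04.
So by rejecting in round 1, the publisher gets 131.04 next round, worth 0.84 × 131.04 = 110.0736 now.
Offer 122 ≥ 110.0736, so the publisher accepts.

Accept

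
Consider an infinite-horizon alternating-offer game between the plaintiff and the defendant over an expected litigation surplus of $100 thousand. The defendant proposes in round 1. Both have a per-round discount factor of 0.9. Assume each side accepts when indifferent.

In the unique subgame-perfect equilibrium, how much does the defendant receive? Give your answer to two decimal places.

Let x be the defendant's share when the defendant proposes and y be the plaintiff's share when the plaintiff proposes.
The plaintiff accepts iff offered ≥ 0.9·y, so x = 100 − 0.9y. Symmetrically y = 100 − 0.9x.
Substituting: x = 100 − 0.9(100 − 0.9x), giving x(1 − 0.9·0.9) = 100(1 − 0.9).
So x = 100 × 0.1 / 0.19 ≈ 52.6316, and the plaintiff receives 100 − x ≈ 47.3684.

52.63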